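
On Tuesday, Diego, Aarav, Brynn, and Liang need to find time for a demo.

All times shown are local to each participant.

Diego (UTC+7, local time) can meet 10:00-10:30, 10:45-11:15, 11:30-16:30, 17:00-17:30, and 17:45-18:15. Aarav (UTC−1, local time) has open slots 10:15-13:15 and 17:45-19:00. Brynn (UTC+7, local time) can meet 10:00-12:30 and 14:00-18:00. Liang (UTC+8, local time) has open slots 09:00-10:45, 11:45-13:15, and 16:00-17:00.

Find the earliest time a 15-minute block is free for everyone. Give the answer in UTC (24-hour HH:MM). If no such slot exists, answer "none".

Diego → UTC: 03:00–03:30, 03:45–04:15, 04:30–09:30, 10:00–10:30, 10:45–11:15.
Aarav → UTC: 11:15–14:15, 18:45–20:00.
Brynn → UTC: 03:00–05:30, 07:00–11:00.
Liang → UTC: 01:00–02:45, 03:45–05:15, 08:00–09:00.
Diego ∩ Aarav: (none).
Diego ∩ Aarav ∩ Brynn: (none).
Diego ∩ Aarav ∩ Brynn ∩ Liang: (none).
Windows ≥ 15 min: (none).

none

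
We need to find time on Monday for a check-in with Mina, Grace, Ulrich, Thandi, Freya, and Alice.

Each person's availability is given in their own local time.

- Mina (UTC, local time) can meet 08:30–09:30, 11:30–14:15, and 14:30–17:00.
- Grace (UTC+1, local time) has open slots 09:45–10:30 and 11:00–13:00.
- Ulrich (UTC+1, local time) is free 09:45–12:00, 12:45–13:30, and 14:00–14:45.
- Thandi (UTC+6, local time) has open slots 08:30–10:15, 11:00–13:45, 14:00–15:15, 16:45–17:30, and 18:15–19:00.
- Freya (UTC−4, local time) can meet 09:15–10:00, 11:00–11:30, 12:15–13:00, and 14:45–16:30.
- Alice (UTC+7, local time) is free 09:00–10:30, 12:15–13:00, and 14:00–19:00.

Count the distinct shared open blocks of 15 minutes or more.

0

Mina → UTC: 08:30–09:30, 11:30–14:15, 14:30–17:00.
Grace → UTC: 08:45–09:30, 10:00–12:00.
Ulrich → UTC: 08:45–11:00, 11:45–12:30, 13:00–13:45.
Thandi → UTC: 02:30–04:15, 05:00–07:45, 08:00–09:15, 10:45–11:30, 12:15–13:00.
Freya → UTC: 13:15–14:00, 15:00–15:30, 16:15–17:00, 18:45–20:30.
Alice → UTC: 02:00–03:30, 05:15–06:00, 07:00–12:00.
Mina ∩ Grace: 08:45–09:30, 11:30–12:00.
Mina ∩ Grace ∩ Ulrich: 08:45–09:30, 11:45–12:00.
Mina ∩ Grace ∩ Ulrich ∩ Thandi: 08:45–09:15.
Mina ∩ Grace ∩ Ulrich ∩ Thandi ∩ Freya: (none).
Mina ∩ Grace ∩ Ulrich ∩ Thandi ∩ Freya ∩ Alice: (none).
Windows ≥ 15 min: (none).
That's 0 windows.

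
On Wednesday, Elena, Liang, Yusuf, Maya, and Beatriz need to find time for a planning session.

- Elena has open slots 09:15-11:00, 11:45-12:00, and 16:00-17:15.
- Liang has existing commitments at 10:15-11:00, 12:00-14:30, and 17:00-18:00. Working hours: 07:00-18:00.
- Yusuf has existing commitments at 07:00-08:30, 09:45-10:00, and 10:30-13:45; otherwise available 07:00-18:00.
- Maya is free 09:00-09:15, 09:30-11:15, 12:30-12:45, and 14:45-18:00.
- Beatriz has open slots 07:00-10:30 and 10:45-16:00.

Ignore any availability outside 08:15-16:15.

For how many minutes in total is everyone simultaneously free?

30 minutes

Liang free within 07:00–18:00: 07:00–10:15, 11:00–12:00, 14:30–17:00.
Yusuf free within 07:00–18:00: 08:30–09:45, 10:00–10:30, 13:45–18:00.
Elena ∩ Liang: 09:15–10:15, 11:45–12:00, 16:00–17:00.
Elena ∩ Liang ∩ Yusuf: 09:15–09:45, 10:00–10:15, 16:00–17:00.
Elena ∩ Liang ∩ Yusuf ∩ Maya: 09:30–09:45, 10:00–10:15, 16:00–17:00.
Elena ∩ Liang ∩ Yusuf ∩ Maya ∩ Beatriz: 09:30–09:45, 10:00–10:15.
Restricted to 08:15–16:15: 09:30–09:45, 10:00–10:15.
Total common minutes: 15 + 15 = 30.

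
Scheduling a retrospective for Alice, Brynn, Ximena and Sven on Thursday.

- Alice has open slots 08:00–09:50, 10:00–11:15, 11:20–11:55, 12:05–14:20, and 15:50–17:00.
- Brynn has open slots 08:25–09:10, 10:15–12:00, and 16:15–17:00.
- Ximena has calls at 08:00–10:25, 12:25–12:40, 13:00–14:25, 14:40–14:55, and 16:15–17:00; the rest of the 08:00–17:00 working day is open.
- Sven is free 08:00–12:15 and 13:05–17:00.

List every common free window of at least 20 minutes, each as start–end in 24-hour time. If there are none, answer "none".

Ximena free within 08:00–17:00: 10:25–12:25, 12:40–13:00, 14:25–14:40, 14:55–16:15.
Alice ∩ Brynn: 08:25–09:10, 10:15–11:15, 11:20–11:55, 16:15–17:00.
Alice ∩ Brynn ∩ Ximena: 10:25–11:15, 11:20–11:55.
Alice ∩ Brynn ∩ Ximena ∩ Sven: 10:25–11:15, 11:20–11:55.
Windows ≥ 20 min: 10:25–11:15, 11:20–11:55.

10:25–11:15, 11:20–11:55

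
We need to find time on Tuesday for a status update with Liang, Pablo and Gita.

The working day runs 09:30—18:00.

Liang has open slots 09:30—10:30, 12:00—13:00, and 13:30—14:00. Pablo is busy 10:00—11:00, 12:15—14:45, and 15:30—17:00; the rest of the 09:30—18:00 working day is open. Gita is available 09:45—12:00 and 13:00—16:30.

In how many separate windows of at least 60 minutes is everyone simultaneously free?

Pablo free within 09:30–18:00: 09:30–10:00, 11:00–12:15, 14:45–15:30, 17:00–18:00.
Liang ∩ Pablo: 09:30–10:00, 12:00–12:15.
Liang ∩ Pablo ∩ Gita: 09:45–10:00.
Windows ≥ 60 min: (none).
That's 0 windows.

0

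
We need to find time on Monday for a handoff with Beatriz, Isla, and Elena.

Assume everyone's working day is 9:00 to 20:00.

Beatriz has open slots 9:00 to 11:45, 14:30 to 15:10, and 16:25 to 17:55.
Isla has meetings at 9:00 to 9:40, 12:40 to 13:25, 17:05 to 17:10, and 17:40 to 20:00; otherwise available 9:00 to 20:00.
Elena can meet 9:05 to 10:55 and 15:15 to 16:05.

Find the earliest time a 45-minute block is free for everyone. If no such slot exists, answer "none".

09:40

Isla free within 09:00–20:00: 09:40–12:40, 13:25–17:05, 17:10–17:40.
Beatriz ∩ Isla: 09:40–11:45, 14:30–15:10, 16:25–17:05, 17:10–17:40.
Beatriz ∩ Isla ∩ Elena: 09:40–10:55.
Windows ≥ 45 min: 09:40–10:55.
Earliest such window starts at 09:40.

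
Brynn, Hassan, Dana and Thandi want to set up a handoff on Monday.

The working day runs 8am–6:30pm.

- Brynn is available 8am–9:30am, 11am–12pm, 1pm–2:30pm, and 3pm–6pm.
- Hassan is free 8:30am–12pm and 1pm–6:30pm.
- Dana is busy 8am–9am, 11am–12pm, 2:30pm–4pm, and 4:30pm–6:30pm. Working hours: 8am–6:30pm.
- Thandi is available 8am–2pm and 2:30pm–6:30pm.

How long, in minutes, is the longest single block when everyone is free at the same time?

Dana free within 08:00–18:30: 09:00–11:00, 12:00–14:30, 16:00–16:30.
Brynn ∩ Hassan: 08:30–09:30, 11:00–12:00, 13:00–14:30, 15:00–18:00.
Brynn ∩ Hassan ∩ Dana: 09:00–09:30, 13:00–14:30, 16:00–16:30.
Brynn ∩ Hassan ∩ Dana ∩ Thandi: 09:00–09:30, 13:00–14:00, 16:00–16:30.
Common window lengths: 30, 60, 30 min; longest is 60.

60 minutes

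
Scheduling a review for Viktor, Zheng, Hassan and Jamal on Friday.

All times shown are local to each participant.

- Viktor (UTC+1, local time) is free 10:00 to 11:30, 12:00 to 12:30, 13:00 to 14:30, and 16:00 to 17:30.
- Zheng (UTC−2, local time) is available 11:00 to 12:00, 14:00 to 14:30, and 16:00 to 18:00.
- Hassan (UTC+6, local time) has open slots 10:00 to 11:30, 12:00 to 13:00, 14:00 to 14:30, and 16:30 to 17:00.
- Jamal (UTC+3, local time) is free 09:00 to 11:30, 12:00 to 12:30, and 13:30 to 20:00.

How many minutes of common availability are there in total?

Viktor → UTC: 09:00–10:30, 11:00–11:30, 12:00–13:30, 15:00–16:30.
Zheng → UTC: 13:00–14:00, 16:00–16:30, 18:00–20:00.
Hassan → UTC: 04:00–05:30, 06:00–07:00, 08:00–08:30, 10:30–11:00.
Jamal → UTC: 06:00–08:30, 09:00–09:30, 10:30–17:00.
Viktor ∩ Zheng: 13:00–13:30, 16:00–16:30.
Viktor ∩ Zheng ∩ Hassan: (none).
Viktor ∩ Zheng ∩ Hassan ∩ Jamal: (none).
Total common minutes: 0.

0 minutes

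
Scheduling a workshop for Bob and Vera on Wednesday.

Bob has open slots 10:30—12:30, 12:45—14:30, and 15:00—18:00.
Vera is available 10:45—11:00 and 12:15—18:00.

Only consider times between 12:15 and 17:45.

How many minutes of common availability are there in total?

285 minutes

Bob ∩ Vera: 10:45–11:00, 12:15–12:30, 12:45–14:30, 15:00–18:00.
Restricted to 12:15–17:45: 12:15–12:30, 12:45–14:30, 15:00–17:45.
Total common minutes: 15 + 105 + 165 = 285.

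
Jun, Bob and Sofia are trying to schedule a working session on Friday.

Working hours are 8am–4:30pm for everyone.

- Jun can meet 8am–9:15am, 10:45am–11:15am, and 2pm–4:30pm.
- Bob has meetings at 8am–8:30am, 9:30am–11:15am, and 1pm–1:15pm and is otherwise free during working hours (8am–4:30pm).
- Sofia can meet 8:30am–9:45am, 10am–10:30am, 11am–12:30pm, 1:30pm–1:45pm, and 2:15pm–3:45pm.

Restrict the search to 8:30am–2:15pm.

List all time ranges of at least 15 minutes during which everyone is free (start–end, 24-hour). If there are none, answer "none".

Bob free within 08:00–16:30: 08:30–09:30, 11:15–13:00, 13:15–16:30.
Jun ∩ Bob: 08:30–09:15, 14:00–16:30.
Jun ∩ Bob ∩ Sofia: 08:30–09:15, 14:15–15:45.
Restricted to 08:30–14:15: 08:30–09:15.
Windows ≥ 15 min: 08:30–09:15.

08:30–09:15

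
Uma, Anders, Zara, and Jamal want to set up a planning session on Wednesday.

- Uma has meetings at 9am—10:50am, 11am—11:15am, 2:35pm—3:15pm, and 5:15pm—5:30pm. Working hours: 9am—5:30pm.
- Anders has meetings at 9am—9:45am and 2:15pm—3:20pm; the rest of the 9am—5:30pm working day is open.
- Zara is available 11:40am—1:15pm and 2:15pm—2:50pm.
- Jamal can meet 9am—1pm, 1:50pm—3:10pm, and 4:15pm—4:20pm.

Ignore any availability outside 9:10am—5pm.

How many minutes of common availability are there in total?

80 minutes

Uma free within 09:00–17:30: 10:50–11:00, 11:15–14:35, 15:15–17:15.
Anders free within 09:00–17:30: 09:45–14:15, 15:20–17:30.
Uma ∩ Anders: 10:50–11:00, 11:15–14:15, 15:20–17:15.
Uma ∩ Anders ∩ Zara: 11:40–13:15.
Uma ∩ Anders ∩ Zara ∩ Jamal: 11:40–13:00.
Restricted to 09:10–17:00: 11:40–13:00.
Total common minutes: 80.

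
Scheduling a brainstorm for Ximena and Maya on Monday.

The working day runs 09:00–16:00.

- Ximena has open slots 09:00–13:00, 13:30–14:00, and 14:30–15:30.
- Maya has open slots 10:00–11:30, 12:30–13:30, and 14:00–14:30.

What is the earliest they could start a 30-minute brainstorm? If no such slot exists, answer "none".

Ximena ∩ Maya: 10:00–11:30, 12:30–13:00.
Windows ≥ 30 min: 10:00–11:30, 12:30–13:00.
Earliest such window starts at 10:00.

10:00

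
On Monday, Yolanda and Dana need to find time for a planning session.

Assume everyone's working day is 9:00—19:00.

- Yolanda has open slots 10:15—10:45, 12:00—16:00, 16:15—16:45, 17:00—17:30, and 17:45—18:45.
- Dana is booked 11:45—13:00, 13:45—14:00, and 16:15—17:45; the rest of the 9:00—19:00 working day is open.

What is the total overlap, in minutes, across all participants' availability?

Dana free within 09:00–19:00: 09:00–11:45, 13:00–13:45, 14:00–16:15, 17:45–19:00.
Yolanda ∩ Dana: 10:15–10:45, 13:00–13:45, 14:00–16:00, 17:45–18:45.
Total common minutes: 30 + 45 + 120 + 60 = 255.

255 minutes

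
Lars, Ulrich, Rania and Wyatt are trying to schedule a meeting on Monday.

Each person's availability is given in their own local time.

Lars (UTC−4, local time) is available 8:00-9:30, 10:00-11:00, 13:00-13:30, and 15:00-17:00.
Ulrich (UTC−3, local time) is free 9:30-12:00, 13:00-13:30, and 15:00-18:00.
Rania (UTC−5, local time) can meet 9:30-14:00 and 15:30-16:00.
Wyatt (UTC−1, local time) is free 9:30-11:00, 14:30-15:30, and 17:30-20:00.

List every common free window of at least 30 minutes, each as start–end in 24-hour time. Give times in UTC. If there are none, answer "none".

Lars → UTC: 12:00–13:30, 14:00–15:00, 17:00–17:30, 19:00–21:00.
Ulrich → UTC: 12:30–15:00, 16:00–16:30, 18:00–21:00.
Rania → UTC: 14:30–19:00, 20:30–21:00.
Wyatt → UTC: 10:30–12:00, 15:30–16:30, 18:30–21:00.
Lars ∩ Ulrich: 12:30–13:30, 14:00–15:00, 19:00–21:00.
Lars ∩ Ulrich ∩ Rania: 14:30–15:00, 20:30–21:00.
Lars ∩ Ulrich ∩ Rania ∩ Wyatt: 20:30–21:00.
Windows ≥ 30 min: 20:30–21:00.

20:30–21:00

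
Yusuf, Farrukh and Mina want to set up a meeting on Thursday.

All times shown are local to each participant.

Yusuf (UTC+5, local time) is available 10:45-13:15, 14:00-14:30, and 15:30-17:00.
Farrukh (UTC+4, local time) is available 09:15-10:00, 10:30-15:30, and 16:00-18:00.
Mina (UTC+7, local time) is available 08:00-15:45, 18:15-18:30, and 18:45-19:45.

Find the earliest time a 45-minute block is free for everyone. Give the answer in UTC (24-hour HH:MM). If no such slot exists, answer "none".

Yusuf → UTC: 05:45–08:15, 09:00–09:30, 10:30–12:00.
Farrukh → UTC: 05:15–06:00, 06:30–11:30, 12:00–14:00.
Mina → UTC: 01:00–08:45, 11:15–11:30, 11:45–12:45.
Yusuf ∩ Farrukh: 05:45–06:00, 06:30–08:15, 09:00–09:30, 10:30–11:30.
Yusuf ∩ Farrukh ∩ Mina: 05:45–06:00, 06:30–08:15, 11:15–11:30.
Windows ≥ 45 min: 06:30–08:15.
Earliest such window starts at 06:30.

06:30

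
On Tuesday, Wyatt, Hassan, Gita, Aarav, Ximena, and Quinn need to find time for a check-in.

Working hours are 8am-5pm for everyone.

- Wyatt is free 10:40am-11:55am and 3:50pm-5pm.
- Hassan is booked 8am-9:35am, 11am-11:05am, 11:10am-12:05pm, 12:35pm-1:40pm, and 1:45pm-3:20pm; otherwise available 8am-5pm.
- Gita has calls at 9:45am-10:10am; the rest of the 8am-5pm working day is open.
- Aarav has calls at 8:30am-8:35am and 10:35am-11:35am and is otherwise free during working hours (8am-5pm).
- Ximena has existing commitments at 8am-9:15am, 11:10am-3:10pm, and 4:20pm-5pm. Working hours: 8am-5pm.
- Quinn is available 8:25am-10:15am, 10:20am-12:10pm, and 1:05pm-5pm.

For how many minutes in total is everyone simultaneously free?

30 minutes

Hassan free within 08:00–17:00: 09:35–11:00, 11:05–11:10, 12:05–12:35, 13:40–13:45, 15:20–17:00.
Gita free within 08:00–17:00: 08:00–09:45, 10:10–17:00.
Aarav free within 08:00–17:00: 08:00–08:30, 08:35–10:35, 11:35–17:00.
Ximena free within 08:00–17:00: 09:15–11:10, 15:10–16:20.
Wyatt ∩ Hassan: 10:40–11:00, 11:05–11:10, 15:50–17:00.
Wyatt ∩ Hassan ∩ Gita: 10:40–11:00, 11:05–11:10, 15:50–17:00.
Wyatt ∩ Hassan ∩ Gita ∩ Aarav: 15:50–17:00.
Wyatt ∩ Hassan ∩ Gita ∩ Aarav ∩ Ximena: 15:50–16:20.
Wyatt ∩ Hassan ∩ Gita ∩ Aarav ∩ Ximena ∩ Quinn: 15:50–16:20.
Total common minutes: 30.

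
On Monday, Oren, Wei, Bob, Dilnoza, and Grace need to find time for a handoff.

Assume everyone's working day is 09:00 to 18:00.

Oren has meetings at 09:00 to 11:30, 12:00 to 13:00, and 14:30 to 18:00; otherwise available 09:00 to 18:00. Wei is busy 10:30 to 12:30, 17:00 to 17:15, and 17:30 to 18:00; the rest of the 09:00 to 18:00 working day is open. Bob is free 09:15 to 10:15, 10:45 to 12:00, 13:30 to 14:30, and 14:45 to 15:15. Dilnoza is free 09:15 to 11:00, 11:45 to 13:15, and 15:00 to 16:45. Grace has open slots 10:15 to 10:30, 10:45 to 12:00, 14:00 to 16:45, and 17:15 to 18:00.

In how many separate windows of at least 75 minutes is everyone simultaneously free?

Oren free within 09:00–18:00: 11:30–12:00, 13:00–14:30.
Wei free within 09:00–18:00: 09:00–10:30, 12:30–17:00, 17:15–17:30.
Oren ∩ Wei: 13:00–14:30.
Oren ∩ Wei ∩ Bob: 13:30–14:30.
Oren ∩ Wei ∩ Bob ∩ Dilnoza: (none).
Oren ∩ Wei ∩ Bob ∩ Dilnoza ∩ Grace: (none).
Windows ≥ 75 min: (none).
That's 0 windows.

0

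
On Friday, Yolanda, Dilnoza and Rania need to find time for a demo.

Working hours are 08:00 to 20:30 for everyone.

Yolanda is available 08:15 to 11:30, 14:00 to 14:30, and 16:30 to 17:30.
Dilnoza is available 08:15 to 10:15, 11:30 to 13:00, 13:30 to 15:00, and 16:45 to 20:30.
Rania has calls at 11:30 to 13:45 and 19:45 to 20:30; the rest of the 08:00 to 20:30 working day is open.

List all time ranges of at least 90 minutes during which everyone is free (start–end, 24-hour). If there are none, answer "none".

08:15–10:15

Rania free within 08:00–20:30: 08:00–11:30, 13:45–19:45.
Yolanda ∩ Dilnoza: 08:15–10:15, 14:00–14:30, 16:45–17:30.
Yolanda ∩ Dilnoza ∩ Rania: 08:15–10:15, 14:00–14:30, 16:45–17:30.
Windows ≥ 90 min: 08:15–10:15.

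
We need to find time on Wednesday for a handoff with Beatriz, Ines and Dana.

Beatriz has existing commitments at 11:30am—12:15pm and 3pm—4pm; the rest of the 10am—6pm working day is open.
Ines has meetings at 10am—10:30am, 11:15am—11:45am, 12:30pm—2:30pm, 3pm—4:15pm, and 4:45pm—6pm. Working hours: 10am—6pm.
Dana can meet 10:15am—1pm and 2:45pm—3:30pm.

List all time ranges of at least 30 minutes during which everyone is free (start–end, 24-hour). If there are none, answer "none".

10:30–11:15

Beatriz free within 10:00–18:00: 10:00–11:30, 12:15–15:00, 16:00–18:00.
Ines free within 10:00–18:00: 10:30–11:15, 11:45–12:30, 14:30–15:00, 16:15–16:45.
Beatriz ∩ Ines: 10:30–11:15, 12:15–12:30, 14:30–15:00, 16:15–16:45.
Beatriz ∩ Ines ∩ Dana: 10:30–11:15, 12:15–12:30, 14:45–15:00.
Windows ≥ 30 min: 10:30–11:15.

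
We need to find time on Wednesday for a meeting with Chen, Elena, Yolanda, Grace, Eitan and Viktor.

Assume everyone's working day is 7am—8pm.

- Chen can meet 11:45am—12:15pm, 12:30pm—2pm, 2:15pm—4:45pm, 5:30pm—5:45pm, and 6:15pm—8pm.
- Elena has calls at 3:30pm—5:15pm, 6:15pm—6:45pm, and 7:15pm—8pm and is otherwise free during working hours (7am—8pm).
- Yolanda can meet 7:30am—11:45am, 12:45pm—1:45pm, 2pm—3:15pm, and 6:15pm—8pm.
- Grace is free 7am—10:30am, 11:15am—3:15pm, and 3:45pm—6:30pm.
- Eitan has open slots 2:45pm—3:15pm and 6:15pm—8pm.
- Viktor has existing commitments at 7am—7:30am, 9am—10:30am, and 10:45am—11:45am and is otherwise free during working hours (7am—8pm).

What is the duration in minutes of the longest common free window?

Elena free within 07:00–20:00: 07:00–15:30, 17:15–18:15, 18:45–19:15.
Viktor free within 07:00–20:00: 07:30–09:00, 10:30–10:45, 11:45–20:00.
Chen ∩ Elena: 11:45–12:15, 12:30–14:00, 14:15–15:30, 17:30–17:45, 18:45–19:15.
Chen ∩ Elena ∩ Yolanda: 12:45–13:45, 14:15–15:15, 18:45–19:15.
Chen ∩ Elena ∩ Yolanda ∩ Grace: 12:45–13:45, 14:15–15:15.
Chen ∩ Elena ∩ Yolanda ∩ Grace ∩ Eitan: 14:45–15:15.
Chen ∩ Elena ∩ Yolanda ∩ Grace ∩ Eitan ∩ Viktor: 14:45–15:15.
Single common window of 30 minutes.

30 minutes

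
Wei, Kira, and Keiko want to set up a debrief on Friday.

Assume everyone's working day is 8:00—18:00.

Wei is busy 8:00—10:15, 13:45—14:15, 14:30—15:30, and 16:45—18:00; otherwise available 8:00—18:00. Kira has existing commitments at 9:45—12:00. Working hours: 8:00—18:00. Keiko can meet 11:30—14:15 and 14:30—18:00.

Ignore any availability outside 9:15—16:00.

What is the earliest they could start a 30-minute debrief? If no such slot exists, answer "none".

12:00

Wei free within 08:00–18:00: 10:15–13:45, 14:15–14:30, 15:30–16:45.
Kira free within 08:00–18:00: 08:00–09:45, 12:00–18:00.
Wei ∩ Kira: 12:00–13:45, 14:15–14:30, 15:30–16:45.
Wei ∩ Kira ∩ Keiko: 12:00–13:45, 15:30–16:45.
Restricted to 09:15–16:00: 12:00–13:45, 15:30–16:00.
Windows ≥ 30 min: 12:00–13:45, 15:30–16:00.
Earliest such window starts at 12:00.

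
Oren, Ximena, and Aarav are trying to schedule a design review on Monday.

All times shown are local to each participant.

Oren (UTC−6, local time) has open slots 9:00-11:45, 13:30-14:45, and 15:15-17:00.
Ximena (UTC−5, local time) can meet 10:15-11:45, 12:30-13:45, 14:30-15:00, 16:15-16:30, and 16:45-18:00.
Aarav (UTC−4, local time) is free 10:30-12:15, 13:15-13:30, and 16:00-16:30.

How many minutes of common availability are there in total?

Oren → UTC: 15:00–17:45, 19:30–20:45, 21:15–23:00.
Ximena → UTC: 15:15–16:45, 17:30–18:45, 19:30–20:00, 21:15–21:30, 21:45–23:00.
Aarav → UTC: 14:30–16:15, 17:15–17:30, 20:00–20:30.
Oren ∩ Ximena: 15:15–16:45, 17:30–17:45, 19:30–20:00, 21:15–21:30, 21:45–23:00.
Oren ∩ Ximena ∩ Aarav: 15:15–16:15.
Total common minutes: 60.

60 minutes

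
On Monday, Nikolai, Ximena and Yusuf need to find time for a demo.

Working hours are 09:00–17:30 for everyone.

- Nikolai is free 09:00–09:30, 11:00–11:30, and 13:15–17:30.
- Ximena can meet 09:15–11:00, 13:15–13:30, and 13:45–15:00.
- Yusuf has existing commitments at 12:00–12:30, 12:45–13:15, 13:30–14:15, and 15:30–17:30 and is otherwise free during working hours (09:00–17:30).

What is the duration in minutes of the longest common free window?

Yusuf free within 09:00–17:30: 09:00–12:00, 12:30–12:45, 13:15–13:30, 14:15–15:30.
Nikolai ∩ Ximena: 09:15–09:30, 13:15–13:30, 13:45–15:00.
Nikolai ∩ Ximena ∩ Yusuf: 09:15–09:30, 13:15–13:30, 14:15–15:00.
Common window lengths: 15, 15, 45 min; longest is 45.

45 minutes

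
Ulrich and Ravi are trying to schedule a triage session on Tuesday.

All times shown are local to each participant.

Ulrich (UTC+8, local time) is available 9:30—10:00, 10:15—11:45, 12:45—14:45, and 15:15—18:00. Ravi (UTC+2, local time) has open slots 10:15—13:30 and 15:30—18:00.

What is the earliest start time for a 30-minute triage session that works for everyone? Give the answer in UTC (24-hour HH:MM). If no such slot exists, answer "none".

08:15

Ulrich → UTC: 01:30–02:00, 02:15–03:45, 04:45–06:45, 07:15–10:00.
Ravi → UTC: 08:15–11:30, 13:30–16:00.
Ulrich ∩ Ravi: 08:15–10:00.
Windows ≥ 30 min: 08:15–10:00.
Earliest such window starts at 08:15.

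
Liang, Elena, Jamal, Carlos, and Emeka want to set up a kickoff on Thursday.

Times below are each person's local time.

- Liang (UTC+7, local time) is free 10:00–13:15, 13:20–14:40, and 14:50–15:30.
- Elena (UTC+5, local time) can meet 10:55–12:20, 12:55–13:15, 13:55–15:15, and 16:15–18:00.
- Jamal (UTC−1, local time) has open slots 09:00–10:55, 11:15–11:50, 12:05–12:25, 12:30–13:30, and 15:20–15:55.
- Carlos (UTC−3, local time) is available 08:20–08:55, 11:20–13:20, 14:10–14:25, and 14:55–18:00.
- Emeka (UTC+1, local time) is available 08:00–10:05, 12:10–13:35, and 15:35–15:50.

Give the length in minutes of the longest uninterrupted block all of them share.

Liang → UTC: 03:00–06:15, 06:20–07:40, 07:50–08:30.
Elena → UTC: 05:55–07:20, 07:55–08:15, 08:55–10:15, 11:15–13:00.
Jamal → UTC: 10:00–11:55, 12:15–12:50, 13:05–13:25, 13:30–14:30, 16:20–16:55.
Carlos → UTC: 11:20–11:55, 14:20–16:20, 17:10–17:25, 17:55–21:00.
Emeka → UTC: 07:00–09:05, 11:10–12:35, 14:35–14:50.
Liang ∩ Elena: 05:55–06:15, 06:20–07:20, 07:55–08:15.
Liang ∩ Elena ∩ Jamal: (none).
Liang ∩ Elena ∩ Jamal ∩ Carlos: (none).
Liang ∩ Elena ∩ Jamal ∩ Carlos ∩ Emeka: (none).
No common window.

0 minutes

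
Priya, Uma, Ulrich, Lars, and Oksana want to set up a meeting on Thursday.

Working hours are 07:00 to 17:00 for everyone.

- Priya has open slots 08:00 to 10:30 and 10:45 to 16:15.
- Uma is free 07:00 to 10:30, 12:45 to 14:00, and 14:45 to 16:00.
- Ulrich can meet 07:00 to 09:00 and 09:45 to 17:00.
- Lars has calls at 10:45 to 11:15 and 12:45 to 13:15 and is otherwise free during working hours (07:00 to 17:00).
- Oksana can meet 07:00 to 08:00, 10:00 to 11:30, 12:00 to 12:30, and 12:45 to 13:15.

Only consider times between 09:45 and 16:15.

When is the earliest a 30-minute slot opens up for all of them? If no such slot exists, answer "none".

Lars free within 07:00–17:00: 07:00–10:45, 11:15–12:45, 13:15–17:00.
Priya ∩ Uma: 08:00–10:30, 12:45–14:00, 14:45–16:00.
Priya ∩ Uma ∩ Ulrich: 08:00–09:00, 09:45–10:30, 12:45–14:00, 14:45–16:00.
Priya ∩ Uma ∩ Ulrich ∩ Lars: 08:00–09:00, 09:45–10:30, 13:15–14:00, 14:45–16:00.
Priya ∩ Uma ∩ Ulrich ∩ Lars ∩ Oksana: 10:00–10:30.
Restricted to 09:45–16:15: 10:00–10:30.
Windows ≥ 30 min: 10:00–10:30.
Earliest such window starts at 10:00.

10:00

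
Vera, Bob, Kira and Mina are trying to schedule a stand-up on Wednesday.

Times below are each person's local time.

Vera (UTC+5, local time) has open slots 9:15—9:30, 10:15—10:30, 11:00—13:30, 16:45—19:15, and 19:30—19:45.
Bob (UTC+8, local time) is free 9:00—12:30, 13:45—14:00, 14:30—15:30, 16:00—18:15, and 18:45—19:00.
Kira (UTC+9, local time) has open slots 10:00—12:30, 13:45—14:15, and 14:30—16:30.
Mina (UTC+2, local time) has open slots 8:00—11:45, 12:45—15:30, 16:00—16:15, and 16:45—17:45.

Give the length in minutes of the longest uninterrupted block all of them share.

60 minutes

Vera → UTC: 04:15–04:30, 05:15–05:30, 06:00–08:30, 11:45–14:15, 14:30–14:45.
Bob → UTC: 01:00–04:30, 05:45–06:00, 06:30–07:30, 08:00–10:15, 10:45–11:00.
Kira → UTC: 01:00–03:30, 04:45–05:15, 05:30–07:30.
Mina → UTC: 06:00–09:45, 10:45–13:30, 14:00–14:15, 14:45–15:45.
Vera ∩ Bob: 04:15–04:30, 06:30–07:30, 08:00–08:30.
Vera ∩ Bob ∩ Kira: 06:30–07:30.
Vera ∩ Bob ∩ Kira ∩ Mina: 06:30–07:30.
Single common window of 60 minutes.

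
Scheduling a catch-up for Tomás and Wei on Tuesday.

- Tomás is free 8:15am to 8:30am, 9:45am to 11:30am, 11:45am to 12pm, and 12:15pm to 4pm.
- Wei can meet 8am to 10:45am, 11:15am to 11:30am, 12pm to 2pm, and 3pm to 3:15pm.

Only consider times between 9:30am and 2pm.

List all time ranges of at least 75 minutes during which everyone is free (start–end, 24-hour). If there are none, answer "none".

Tomás ∩ Wei: 08:15–08:30, 09:45–10:45, 11:15–11:30, 12:15–14:00, 15:00–15:15.
Restricted to 09:30–14:00: 09:45–10:45, 11:15–11:30, 12:15–14:00.
Windows ≥ 75 min: 12:15–14:00.

12:15–14:00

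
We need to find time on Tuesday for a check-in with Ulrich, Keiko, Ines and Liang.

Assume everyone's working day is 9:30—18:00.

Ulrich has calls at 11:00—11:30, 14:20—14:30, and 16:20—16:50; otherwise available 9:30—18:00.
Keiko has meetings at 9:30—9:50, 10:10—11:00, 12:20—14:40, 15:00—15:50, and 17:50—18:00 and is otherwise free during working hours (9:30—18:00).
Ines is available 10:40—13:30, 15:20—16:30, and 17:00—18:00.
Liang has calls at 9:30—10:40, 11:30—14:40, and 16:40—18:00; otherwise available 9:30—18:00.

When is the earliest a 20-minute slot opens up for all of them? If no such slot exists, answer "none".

15:50

Ulrich free within 09:30–18:00: 09:30–11:00, 11:30–14:20, 14:30–16:20, 16:50–18:00.
Keiko free within 09:30–18:00: 09:50–10:10, 11:00–12:20, 14:40–15:00, 15:50–17:50.
Liang free within 09:30–18:00: 10:40–11:30, 14:40–16:40.
Ulrich ∩ Keiko: 09:50–10:10, 11:30–12:20, 14:40–15:00, 15:50–16:20, 16:50–17:50.
Ulrich ∩ Keiko ∩ Ines: 11:30–12:20, 15:50–16:20, 17:00–17:50.
Ulrich ∩ Keiko ∩ Ines ∩ Liang: 15:50–16:20.
Windows ≥ 20 min: 15:50–16:20.
Earliest such window starts at 15:50.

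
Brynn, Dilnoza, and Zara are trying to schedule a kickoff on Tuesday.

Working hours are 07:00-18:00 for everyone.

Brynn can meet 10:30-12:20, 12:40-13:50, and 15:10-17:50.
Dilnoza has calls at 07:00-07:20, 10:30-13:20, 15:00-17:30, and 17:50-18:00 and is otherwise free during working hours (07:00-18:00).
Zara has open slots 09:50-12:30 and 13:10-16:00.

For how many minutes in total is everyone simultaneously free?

30 minutes

Dilnoza free within 07:00–18:00: 07:20–10:30, 13:20–15:00, 17:30–17:50.
Brynn ∩ Dilnoza: 13:20–13:50, 17:30–17:50.
Brynn ∩ Dilnoza ∩ Zara: 13:20–13:50.
Total common minutes: 30.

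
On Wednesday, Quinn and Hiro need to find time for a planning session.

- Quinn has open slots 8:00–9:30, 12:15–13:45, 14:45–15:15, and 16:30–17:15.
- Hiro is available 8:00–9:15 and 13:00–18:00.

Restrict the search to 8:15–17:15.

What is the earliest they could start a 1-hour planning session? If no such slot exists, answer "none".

Quinn ∩ Hiro: 08:00–09:15, 13:00–13:45, 14:45–15:15, 16:30–17:15.
Restricted to 08:15–17:15: 08:15–09:15, 13:00–13:45, 14:45–15:15, 16:30–17:15.
Windows ≥ 60 min: 08:15–09:15.
Earliest such window starts at 08:15.

08:15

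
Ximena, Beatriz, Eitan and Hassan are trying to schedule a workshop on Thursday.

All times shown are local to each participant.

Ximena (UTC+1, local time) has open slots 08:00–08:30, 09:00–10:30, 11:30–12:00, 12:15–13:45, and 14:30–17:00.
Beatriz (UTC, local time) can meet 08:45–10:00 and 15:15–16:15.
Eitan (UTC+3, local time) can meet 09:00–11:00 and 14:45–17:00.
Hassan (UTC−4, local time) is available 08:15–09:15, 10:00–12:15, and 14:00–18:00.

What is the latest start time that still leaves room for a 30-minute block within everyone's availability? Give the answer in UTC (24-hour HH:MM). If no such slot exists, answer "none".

none

Ximena → UTC: 07:00–07:30, 08:00–09:30, 10:30–11:00, 11:15–12:45, 13:30–16:00.
Beatriz → UTC: 08:45–10:00, 15:15–16:15.
Eitan → UTC: 06:00–08:00, 11:45–14:00.
Hassan → UTC: 12:15–13:15, 14:00–16:15, 18:00–22:00.
Ximena ∩ Beatriz: 08:45–09:30, 15:15–16:00.
Ximena ∩ Beatriz ∩ Eitan: (none).
Ximena ∩ Beatriz ∩ Eitan ∩ Hassan: (none).
Windows ≥ 30 min: (none).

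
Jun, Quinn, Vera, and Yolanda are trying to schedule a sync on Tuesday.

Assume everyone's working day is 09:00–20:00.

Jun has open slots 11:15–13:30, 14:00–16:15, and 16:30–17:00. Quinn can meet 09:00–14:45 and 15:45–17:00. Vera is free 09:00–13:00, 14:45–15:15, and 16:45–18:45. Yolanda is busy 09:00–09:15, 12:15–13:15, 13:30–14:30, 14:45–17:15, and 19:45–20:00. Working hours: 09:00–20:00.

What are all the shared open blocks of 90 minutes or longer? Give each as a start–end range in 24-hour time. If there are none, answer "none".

none

Yolanda free within 09:00–20:00: 09:15–12:15, 13:15–13:30, 14:30–14:45, 17:15–19:45.
Jun ∩ Quinn: 11:15–13:30, 14:00–14:45, 15:45–16:15, 16:30–17:00.
Jun ∩ Quinn ∩ Vera: 11:15–13:00, 16:45–17:00.
Jun ∩ Quinn ∩ Vera ∩ Yolanda: 11:15–12:15.
Windows ≥ 90 min: (none).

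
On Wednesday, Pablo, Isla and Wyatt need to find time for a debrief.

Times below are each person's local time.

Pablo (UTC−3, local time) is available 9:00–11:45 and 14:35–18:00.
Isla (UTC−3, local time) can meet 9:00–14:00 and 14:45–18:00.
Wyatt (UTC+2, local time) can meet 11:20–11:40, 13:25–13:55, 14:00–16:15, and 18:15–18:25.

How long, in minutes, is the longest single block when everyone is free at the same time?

Pablo → UTC: 12:00–14:45, 17:35–21:00.
Isla → UTC: 12:00–17:00, 17:45–21:00.
Wyatt → UTC: 09:20–09:40, 11:25–11:55, 12:00–14:15, 16:15–16:25.
Pablo ∩ Isla: 12:00–14:45, 17:45–21:00.
Pablo ∩ Isla ∩ Wyatt: 12:00–14:15.
Single common window of 135 minutes.

135 minutes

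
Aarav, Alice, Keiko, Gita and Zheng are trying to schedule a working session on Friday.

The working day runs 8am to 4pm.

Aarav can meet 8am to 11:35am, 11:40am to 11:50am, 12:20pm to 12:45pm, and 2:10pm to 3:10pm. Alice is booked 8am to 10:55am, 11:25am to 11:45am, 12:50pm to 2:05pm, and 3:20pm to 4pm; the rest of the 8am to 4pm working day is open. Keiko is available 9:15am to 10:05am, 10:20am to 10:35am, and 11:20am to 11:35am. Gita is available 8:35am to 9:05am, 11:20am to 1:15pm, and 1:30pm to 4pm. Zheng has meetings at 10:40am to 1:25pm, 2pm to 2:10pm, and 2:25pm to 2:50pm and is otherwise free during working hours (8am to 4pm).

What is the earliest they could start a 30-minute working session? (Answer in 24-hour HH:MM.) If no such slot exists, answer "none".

Alice free within 08:00–16:00: 10:55–11:25, 11:45–12:50, 14:05–15:20.
Zheng free within 08:00–16:00: 08:00–10:40, 13:25–14:00, 14:10–14:25, 14:50–16:00.
Aarav ∩ Alice: 10:55–11:25, 11:45–11:50, 12:20–12:45, 14:10–15:10.
Aarav ∩ Alice ∩ Keiko: 11:20–11:25.
Aarav ∩ Alice ∩ Keiko ∩ Gita: 11:20–11:25.
Aarav ∩ Alice ∩ Keiko ∩ Gita ∩ Zheng: (none).
Windows ≥ 30 min: (none).

none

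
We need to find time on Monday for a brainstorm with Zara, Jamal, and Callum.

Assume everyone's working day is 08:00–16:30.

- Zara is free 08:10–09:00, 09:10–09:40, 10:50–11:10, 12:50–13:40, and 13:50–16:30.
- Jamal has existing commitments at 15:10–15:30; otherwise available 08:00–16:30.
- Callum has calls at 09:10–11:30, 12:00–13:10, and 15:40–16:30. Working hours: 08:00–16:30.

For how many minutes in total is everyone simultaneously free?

170 minutes

Jamal free within 08:00–16:30: 08:00–15:10, 15:30–16:30.
Callum free within 08:00–16:30: 08:00–09:10, 11:30–12:00, 13:10–15:40.
Zara ∩ Jamal: 08:10–09:00, 09:10–09:40, 10:50–11:10, 12:50–13:40, 13:50–15:10, 15:30–16:30.
Zara ∩ Jamal ∩ Callum: 08:10–09:00, 13:10–13:40, 13:50–15:10, 15:30–15:40.
Total common minutes: 50 + 30 + 80 + 10 = 170.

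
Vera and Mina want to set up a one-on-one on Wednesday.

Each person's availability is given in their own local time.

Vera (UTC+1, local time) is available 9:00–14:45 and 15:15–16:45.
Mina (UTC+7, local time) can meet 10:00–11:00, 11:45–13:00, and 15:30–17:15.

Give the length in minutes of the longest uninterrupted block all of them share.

105 minutes

Vera → UTC: 08:00–13:45, 14:15–15:45.
Mina → UTC: 03:00–04:00, 04:45–06:00, 08:30–10:15.
Vera ∩ Mina: 08:30–10:15.
Single common window of 105 minutes.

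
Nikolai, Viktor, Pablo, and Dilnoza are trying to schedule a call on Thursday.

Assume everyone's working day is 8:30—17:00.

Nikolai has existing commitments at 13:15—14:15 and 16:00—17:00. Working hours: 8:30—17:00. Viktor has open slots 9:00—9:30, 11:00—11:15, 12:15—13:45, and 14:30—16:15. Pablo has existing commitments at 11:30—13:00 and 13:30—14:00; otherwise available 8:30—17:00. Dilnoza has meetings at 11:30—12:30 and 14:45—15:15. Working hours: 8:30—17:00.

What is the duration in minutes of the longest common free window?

45 minutes

Nikolai free within 08:30–17:00: 08:30–13:15, 14:15–16:00.
Pablo free within 08:30–17:00: 08:30–11:30, 13:00–13:30, 14:00–17:00.
Dilnoza free within 08:30–17:00: 08:30–11:30, 12:30–14:45, 15:15–17:00.
Nikolai ∩ Viktor: 09:00–09:30, 11:00–11:15, 12:15–13:15, 14:30–16:00.
Nikolai ∩ Viktor ∩ Pablo: 09:00–09:30, 11:00–11:15, 13:00–13:15, 14:30–16:00.
Nikolai ∩ Viktor ∩ Pablo ∩ Dilnoza: 09:00–09:30, 11:00–11:15, 13:00–13:15, 14:30–14:45, 15:15–16:00.
Common window lengths: 30, 15, 15, 15, 45 min; longest is 45.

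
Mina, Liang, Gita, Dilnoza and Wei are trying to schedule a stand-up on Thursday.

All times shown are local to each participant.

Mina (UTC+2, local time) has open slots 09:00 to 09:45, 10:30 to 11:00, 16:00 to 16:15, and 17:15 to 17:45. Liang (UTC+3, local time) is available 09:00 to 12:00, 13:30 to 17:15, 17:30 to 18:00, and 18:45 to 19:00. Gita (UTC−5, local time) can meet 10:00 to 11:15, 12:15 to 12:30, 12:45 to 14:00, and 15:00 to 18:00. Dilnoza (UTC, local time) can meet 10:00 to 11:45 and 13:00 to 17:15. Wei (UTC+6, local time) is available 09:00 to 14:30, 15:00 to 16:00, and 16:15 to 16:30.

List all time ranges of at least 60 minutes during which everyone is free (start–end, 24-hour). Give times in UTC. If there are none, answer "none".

none

Mina → UTC: 07:00–07:45, 08:30–09:00, 14:00–14:15, 15:15–15:45.
Liang → UTC: 06:00–09:00, 10:30–14:15, 14:30–15:00, 15:45–16:00.
Gita → UTC: 15:00–16:15, 17:15–17:30, 17:45–19:00, 20:00–23:00.
Dilnoza → UTC: 10:00–11:45, 13:00–17:15.
Wei → UTC: 03:00–08:30, 09:00–10:00, 10:15–10:30.
Mina ∩ Liang: 07:00–07:45, 08:30–09:00, 14:00–14:15.
Mina ∩ Liang ∩ Gita: (none).
Mina ∩ Liang ∩ Gita ∩ Dilnoza: (none).
Mina ∩ Liang ∩ Gita ∩ Dilnoza ∩ Wei: (none).
Windows ≥ 60 min: (none).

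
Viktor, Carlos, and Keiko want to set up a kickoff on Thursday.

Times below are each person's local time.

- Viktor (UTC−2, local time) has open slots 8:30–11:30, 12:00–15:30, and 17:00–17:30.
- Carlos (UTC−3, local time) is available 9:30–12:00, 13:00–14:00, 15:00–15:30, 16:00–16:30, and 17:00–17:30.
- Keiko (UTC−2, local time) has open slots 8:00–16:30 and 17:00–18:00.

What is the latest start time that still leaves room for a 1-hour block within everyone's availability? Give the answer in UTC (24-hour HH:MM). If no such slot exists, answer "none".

Viktor → UTC: 10:30–13:30, 14:00–17:30, 19:00–19:30.
Carlos → UTC: 12:30–15:00, 16:00–17:00, 18:00–18:30, 19:00–19:30, 20:00–20:30.
Keiko → UTC: 10:00–18:30, 19:00–20:00.
Viktor ∩ Carlos: 12:30–13:30, 14:00–15:00, 16:00–17:00, 19:00–19:30.
Viktor ∩ Carlos ∩ Keiko: 12:30–13:30, 14:00–15:00, 16:00–17:00, 19:00–19:30.
Windows ≥ 60 min: 12:30–13:30, 14:00–15:00, 16:00–17:00.
Latest start in the last window 16:00–17:00 is 17:00 − 60 min = 16:00.

16:00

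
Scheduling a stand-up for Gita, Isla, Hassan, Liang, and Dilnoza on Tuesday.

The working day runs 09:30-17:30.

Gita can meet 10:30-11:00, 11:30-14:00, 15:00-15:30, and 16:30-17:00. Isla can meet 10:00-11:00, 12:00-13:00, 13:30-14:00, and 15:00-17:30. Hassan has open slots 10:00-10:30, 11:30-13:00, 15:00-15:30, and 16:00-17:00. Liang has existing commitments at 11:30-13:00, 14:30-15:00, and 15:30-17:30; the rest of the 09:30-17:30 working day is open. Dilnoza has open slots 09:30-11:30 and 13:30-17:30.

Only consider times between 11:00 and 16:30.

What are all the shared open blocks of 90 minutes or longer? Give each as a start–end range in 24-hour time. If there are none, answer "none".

none

Liang free within 09:30–17:30: 09:30–11:30, 13:00–14:30, 15:00–15:30.
Gita ∩ Isla: 10:30–11:00, 12:00–13:00, 13:30–14:00, 15:00–15:30, 16:30–17:00.
Gita ∩ Isla ∩ Hassan: 12:00–13:00, 15:00–15:30, 16:30–17:00.
Gita ∩ Isla ∩ Hassan ∩ Liang: 15:00–15:30.
Gita ∩ Isla ∩ Hassan ∩ Liang ∩ Dilnoza: 15:00–15:30.
Restricted to 11:00–16:30: 15:00–15:30.
Windows ≥ 90 min: (none).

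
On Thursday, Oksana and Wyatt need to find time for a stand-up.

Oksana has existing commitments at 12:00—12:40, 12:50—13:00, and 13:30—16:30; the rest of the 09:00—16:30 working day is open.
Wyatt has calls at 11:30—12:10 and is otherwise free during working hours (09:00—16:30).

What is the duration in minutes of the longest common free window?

Oksana free within 09:00–16:30: 09:00–12:00, 12:40–12:50, 13:00–13:30.
Wyatt free within 09:00–16:30: 09:00–11:30, 12:10–16:30.
Oksana ∩ Wyatt: 09:00–11:30, 12:40–12:50, 13:00–13:30.
Common window lengths: 150, 10, 30 min; longest is 150.

150 minutes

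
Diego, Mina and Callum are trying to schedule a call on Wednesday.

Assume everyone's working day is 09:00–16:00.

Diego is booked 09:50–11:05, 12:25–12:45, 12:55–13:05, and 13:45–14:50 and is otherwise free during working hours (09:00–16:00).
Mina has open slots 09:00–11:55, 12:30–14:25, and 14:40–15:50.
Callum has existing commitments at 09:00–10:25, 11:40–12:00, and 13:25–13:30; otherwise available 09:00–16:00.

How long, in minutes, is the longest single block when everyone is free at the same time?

60 minutes

Diego free within 09:00–16:00: 09:00–09:50, 11:05–12:25, 12:45–12:55, 13:05–13:45, 14:50–16:00.
Callum free within 09:00–16:00: 10:25–11:40, 12:00–13:25, 13:30–16:00.
Diego ∩ Mina: 09:00–09:50, 11:05–11:55, 12:45–12:55, 13:05–13:45, 14:50–15:50.
Diego ∩ Mina ∩ Callum: 11:05–11:40, 12:45–12:55, 13:05–13:25, 13:30–13:45, 14:50–15:50.
Common window lengths: 35, 10, 20, 15, 60 min; longest is 60.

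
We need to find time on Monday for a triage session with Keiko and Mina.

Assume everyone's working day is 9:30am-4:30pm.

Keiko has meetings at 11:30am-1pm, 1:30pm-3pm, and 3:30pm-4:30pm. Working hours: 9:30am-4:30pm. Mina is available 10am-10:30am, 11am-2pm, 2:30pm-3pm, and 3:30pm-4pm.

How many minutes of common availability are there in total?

Keiko free within 09:30–16:30: 09:30–11:30, 13:00–13:30, 15:00–15:30.
Keiko ∩ Mina: 10:00–10:30, 11:00–11:30, 13:00–13:30.
Total common minutes: 30 + 30 + 30 = 90.

90 minutes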